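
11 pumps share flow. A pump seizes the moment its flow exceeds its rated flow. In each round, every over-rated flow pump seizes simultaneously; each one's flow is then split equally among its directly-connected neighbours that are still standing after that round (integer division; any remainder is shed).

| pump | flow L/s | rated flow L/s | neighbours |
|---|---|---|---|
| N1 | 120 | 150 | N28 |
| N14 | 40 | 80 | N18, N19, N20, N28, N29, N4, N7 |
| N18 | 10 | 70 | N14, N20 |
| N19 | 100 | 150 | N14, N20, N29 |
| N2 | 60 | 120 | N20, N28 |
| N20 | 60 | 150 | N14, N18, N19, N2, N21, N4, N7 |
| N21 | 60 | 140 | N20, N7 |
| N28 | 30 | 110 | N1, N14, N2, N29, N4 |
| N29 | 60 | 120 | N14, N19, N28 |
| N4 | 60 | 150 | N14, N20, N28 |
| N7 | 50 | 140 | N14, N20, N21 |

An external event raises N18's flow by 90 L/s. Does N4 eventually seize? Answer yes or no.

no

Round 1 — N18 at 100 > 70. N18 seizes.
  N18 sheds 100 L/s to N14, N20: 50 each.
    N14: 40+50 = 90 > 80
    N20: 60+50 = 110 ≤ 150
Round 2 — N14 seizes.
  N14 sheds 90 L/s to N19, N20, N28, N29, N4, N7: 15 each.
    N19: 100+15 = 115 ≤ 150
    N20: 110+15 = 125 ≤ 150
    N28: 30+15 = 45 ≤ 110
    N29: 60+15 = 75 ≤ 120
    N4: 60+15 = 75 ≤ 150
    N7: 50+15 = 65 ≤ 140
No further seizures.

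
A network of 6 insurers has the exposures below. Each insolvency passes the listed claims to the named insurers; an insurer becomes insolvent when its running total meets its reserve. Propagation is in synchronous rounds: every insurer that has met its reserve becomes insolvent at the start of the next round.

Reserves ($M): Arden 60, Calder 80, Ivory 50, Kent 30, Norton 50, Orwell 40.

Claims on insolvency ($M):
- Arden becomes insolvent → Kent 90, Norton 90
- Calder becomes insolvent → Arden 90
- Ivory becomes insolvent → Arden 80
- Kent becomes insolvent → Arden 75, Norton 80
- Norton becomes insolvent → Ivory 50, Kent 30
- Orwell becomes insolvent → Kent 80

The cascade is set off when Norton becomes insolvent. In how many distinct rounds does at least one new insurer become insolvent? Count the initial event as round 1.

3

Round 1 — Norton becomes insolvent (initial).
  Ivory: +50 → 50 ≥ 50
  Kent: +30 → 30 ≥ 30
Round 2 — Ivory, Kent become insolvent.
  Arden: +80+75 → 155 ≥ 60
Round 3 — Arden becomes insolvent.
No further insolvencies.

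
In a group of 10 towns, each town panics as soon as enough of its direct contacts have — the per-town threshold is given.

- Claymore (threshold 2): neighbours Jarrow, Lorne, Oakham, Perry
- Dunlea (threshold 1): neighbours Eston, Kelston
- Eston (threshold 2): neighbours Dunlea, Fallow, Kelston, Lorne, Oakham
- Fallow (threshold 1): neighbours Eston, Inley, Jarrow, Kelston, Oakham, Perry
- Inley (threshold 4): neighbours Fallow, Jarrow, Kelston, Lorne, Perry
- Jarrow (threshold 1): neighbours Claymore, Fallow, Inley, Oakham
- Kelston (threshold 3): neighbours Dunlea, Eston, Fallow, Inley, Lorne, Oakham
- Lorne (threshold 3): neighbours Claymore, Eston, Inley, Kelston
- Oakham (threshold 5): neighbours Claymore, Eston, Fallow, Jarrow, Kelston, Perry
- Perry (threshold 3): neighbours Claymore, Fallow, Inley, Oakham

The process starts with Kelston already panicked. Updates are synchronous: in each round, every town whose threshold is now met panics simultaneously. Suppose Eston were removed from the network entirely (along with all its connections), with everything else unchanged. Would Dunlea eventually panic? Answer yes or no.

yes

With Eston removed:
Round 1 — Kelston panics (initial).
Round 2 — checking thresholds:
  Dunlea: 1 of 1 neighbours ≥ 1, panics.
  Fallow: 1 of 5 neighbours ≥ 1, panics.
  Inley: 1 of 5 neighbours < 4, below threshold.
  Lorne: 1 of 3 neighbours < 3, below threshold.
  Oakham: 1 of 5 neighbours < 5, below threshold.
Round 3 — checking thresholds:
  Inley: 2 of 5 neighbours < 4, below threshold.
  Jarrow: 1 of 4 neighbours ≥ 1, panics.
  Lorne: 1 of 3 neighbours < 3, below threshold.
  Oakham: 2 of 5 neighbours < 5, below threshold.
  Perry: 1 of 4 neighbours < 3, below threshold.
Round 4 — no new panics; cascade stops.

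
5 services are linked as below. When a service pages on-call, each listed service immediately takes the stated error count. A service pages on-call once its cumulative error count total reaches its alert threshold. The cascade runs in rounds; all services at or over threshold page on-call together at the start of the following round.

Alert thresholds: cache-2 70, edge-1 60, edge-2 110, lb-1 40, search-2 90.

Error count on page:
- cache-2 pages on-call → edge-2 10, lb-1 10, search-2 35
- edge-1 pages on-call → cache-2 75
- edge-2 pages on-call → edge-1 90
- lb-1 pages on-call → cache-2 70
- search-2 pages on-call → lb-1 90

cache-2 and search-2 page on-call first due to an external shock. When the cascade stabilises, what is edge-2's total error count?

10

Round 1 — cache-2, search-2 page on-call (initial).
  edge-2: +10 → 10 < 110
  lb-1: +10+90 → 100 ≥ 40
Round 2 — lb-1 pages on-call.
No further pages.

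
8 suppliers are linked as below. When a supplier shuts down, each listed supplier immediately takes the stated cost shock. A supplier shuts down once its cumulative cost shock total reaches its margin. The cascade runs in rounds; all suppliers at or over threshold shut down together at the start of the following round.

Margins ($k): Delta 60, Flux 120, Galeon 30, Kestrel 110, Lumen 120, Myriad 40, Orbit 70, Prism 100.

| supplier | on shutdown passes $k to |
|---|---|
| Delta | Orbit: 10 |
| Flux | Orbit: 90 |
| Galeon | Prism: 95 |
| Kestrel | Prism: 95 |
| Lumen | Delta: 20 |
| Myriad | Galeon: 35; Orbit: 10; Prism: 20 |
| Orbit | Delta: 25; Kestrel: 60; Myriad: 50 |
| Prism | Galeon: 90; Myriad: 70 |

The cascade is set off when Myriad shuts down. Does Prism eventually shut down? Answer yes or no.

yes

Round 1 — Myriad shuts down (initial).
  Galeon: +35 → 35 ≥ 30
  Orbit: +10 → 10 < 70
  Prism: +20 → 20 < 100
Round 2 — Galeon shuts down.
  Prism: +95 → 115 ≥ 100
Round 3 — Prism shuts down.
No further shutdowns.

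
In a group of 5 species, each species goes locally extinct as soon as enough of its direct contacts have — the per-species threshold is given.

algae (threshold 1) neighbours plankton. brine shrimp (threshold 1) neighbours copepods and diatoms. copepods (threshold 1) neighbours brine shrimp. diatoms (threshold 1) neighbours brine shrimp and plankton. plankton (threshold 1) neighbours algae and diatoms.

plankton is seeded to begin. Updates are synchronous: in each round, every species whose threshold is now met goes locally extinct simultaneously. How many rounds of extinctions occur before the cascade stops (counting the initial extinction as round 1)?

4

Round 1 — plankton goes locally extinct (initial).
Round 2 — checking thresholds:
  algae: 1 of 1 neighbours ≥ 1, goes locally extinct.
  diatoms: 1 of 2 neighbours ≥ 1, goes locally extinct.
Round 3 — checking thresholds:
  brine shrimp: 1 of 2 neighbours ≥ 1, goes locally extinct.
Round 4 — checking thresholds:
  copepods: 1 of 1 neighbours ≥ 1, goes locally extinct.
Round 5 — no new extinctions; cascade stops.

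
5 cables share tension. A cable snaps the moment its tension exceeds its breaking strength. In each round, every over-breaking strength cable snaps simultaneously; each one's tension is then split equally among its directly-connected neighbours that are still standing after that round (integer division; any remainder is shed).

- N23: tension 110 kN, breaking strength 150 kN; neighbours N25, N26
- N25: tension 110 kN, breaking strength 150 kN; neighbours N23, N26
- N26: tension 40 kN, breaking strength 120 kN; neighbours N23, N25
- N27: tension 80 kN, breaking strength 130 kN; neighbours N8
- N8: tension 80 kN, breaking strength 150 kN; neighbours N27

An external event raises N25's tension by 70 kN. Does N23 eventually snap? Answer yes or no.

Round 1 — N25 at 180 > 150. N25 snaps.
  N25 sheds 180 kN to N23, N26: 90 each.
    N23: 110+90 = 200 > 150
    N26: 40+90 = 130 > 120
Round 2 — N23, N26 snap.
  N23 sheds 200 kN: no online neighbours, lost.
  N26 sheds 130 kN: no online neighbours, lost.
No further breaks.

yes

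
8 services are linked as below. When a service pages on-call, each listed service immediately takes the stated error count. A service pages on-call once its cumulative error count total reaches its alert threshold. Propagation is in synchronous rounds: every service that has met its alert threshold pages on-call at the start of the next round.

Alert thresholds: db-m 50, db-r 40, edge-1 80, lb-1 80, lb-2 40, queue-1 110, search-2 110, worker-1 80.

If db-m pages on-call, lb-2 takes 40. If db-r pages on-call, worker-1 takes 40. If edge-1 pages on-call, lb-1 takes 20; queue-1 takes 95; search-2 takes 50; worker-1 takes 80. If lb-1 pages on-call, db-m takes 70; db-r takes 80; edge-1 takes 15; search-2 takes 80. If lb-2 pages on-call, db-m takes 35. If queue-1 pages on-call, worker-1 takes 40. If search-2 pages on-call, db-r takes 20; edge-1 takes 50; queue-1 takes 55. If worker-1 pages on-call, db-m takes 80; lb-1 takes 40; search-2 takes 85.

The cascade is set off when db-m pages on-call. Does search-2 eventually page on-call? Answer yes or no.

no

Round 1 — db-m pages on-call (initial).
  lb-2: +40 → 40 ≥ 40
Round 2 — lb-2 pages on-call.
No further pages.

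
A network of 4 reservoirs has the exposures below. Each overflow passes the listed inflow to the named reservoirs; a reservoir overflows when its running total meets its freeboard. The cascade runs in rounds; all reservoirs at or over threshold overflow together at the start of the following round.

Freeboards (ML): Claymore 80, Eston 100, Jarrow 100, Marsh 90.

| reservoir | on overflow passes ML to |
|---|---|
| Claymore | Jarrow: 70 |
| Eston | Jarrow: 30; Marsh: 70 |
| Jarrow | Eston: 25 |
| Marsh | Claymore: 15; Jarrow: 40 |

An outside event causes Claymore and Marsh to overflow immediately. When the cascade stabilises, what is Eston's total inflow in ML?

25

Round 1 — Claymore, Marsh overflow (initial).
  Jarrow: +70+40 → 110 ≥ 100
Round 2 — Jarrow overflows.
  Eston: +25 → 25 < 100
No further overflows.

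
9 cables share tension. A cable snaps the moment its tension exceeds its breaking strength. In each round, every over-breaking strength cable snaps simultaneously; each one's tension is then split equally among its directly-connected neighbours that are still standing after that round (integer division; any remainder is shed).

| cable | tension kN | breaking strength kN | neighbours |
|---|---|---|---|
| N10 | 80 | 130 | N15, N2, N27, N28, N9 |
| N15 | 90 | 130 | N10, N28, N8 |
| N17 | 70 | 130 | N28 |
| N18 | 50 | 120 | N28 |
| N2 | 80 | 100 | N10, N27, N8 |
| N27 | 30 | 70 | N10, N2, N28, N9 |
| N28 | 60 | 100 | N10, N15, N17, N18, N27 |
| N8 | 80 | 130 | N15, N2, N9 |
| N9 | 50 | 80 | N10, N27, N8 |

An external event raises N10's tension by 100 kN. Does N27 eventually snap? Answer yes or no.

yes

Round 1 — N10 at 180 > 130. N10 snaps.
  N10 sheds 180 kN to N15, N2, N27, N28, N9: 36 each.
    N15: 90+36 = 126 ≤ 130
    N2: 80+36 = 116 > 100
    N27: 30+36 = 66 ≤ 70
    N28: 60+36 = 96 ≤ 100
    N9: 50+36 = 86 > 80
Round 2 — N2, N9 snap.
  N2 sheds 116 kN to N27, N8: 58 each.
    N27: 66+58 = 124 > 70
    N8: 80+58 = 138 > 130
  N9 sheds 86 kN to N27, N8: 43 each.
    N27: 124+43 = 167 > 70
    N8: 138+43 = 181 > 130
Round 3 — N27, N8 snap.
  N27 sheds 167 kN to N28: 167 each.
    N28: 96+167 = 263 > 100
  N8 sheds 181 kN to N15: 181 each.
    N15: 126+181 = 307 > 130
Round 4 — N15, N28 snap.
  N15 sheds 307 kN: no online neighbours, lost.
  N28 sheds 263 kN to N17, N18: 131 each (1 lost).
    N17: 70+131 = 201 > 130
    N18: 50+131 = 181 > 120
Round 5 — N17, N18 snap.
  N17 sheds 201 kN: no online neighbours, lost.
  N18 sheds 181 kN: no online neighbours, lost.
No further breaks.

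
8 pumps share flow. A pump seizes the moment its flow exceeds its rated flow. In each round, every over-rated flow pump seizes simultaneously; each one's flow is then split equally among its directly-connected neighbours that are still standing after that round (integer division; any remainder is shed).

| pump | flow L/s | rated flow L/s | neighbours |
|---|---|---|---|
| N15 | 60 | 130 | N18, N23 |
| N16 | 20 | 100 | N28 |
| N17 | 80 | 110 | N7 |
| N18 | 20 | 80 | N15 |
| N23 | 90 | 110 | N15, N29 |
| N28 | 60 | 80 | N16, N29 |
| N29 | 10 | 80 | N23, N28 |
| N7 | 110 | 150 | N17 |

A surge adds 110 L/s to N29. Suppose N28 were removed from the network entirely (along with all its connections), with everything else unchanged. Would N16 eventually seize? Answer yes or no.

no

With N28 removed:
Round 1 — N29 at 120 > 80. N29 seizes.
  N29 sheds 120 L/s to N23: 120 each.
    N23: 90+120 = 210 > 110
Round 2 — N23 seizes.
  N23 sheds 210 L/s to N15: 210 each.
    N15: 60+210 = 270 > 130
Round 3 — N15 seizes.
  N15 sheds 270 L/s to N18: 270 each.
    N18: 20+270 = 290 > 80
Round 4 — N18 seizes.
  N18 sheds 290 L/s: no online neighbours, lost.
No further seizures.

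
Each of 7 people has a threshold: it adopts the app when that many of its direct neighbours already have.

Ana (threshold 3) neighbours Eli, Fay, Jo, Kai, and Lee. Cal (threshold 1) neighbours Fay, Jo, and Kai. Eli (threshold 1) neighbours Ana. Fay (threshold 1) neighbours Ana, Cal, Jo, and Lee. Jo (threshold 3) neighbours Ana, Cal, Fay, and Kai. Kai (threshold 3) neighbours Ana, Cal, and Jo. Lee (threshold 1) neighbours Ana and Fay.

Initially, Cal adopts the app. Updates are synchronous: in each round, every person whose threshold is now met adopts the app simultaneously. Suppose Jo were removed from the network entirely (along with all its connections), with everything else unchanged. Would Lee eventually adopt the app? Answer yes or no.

With Jo removed:
Round 1 — Cal adopts the app (initial).
Round 2 — checking thresholds:
  Fay: 1 of 3 neighbours ≥ 1, adopts the app.
  Kai: 1 of 2 neighbours < 3, below threshold.
Round 3 — checking thresholds:
  Ana: 1 of 4 neighbours < 3, below threshold.
  Kai: 1 of 2 neighbours < 3, below threshold.
  Lee: 1 of 2 neighbours ≥ 1, adopts the app.
Round 4 — no new adoptions; cascade stops.

yes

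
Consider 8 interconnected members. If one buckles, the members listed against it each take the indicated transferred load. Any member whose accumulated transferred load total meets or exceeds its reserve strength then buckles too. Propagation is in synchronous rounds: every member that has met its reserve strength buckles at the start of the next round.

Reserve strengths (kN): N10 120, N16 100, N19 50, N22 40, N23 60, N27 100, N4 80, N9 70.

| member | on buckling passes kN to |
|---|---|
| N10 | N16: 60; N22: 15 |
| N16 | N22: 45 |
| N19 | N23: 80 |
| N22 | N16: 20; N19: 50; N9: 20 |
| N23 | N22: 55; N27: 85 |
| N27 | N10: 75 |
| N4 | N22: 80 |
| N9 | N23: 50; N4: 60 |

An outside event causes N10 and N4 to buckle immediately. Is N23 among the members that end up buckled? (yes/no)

Round 1 — N10, N4 buckle (initial).
  N16: +60 → 60 < 100
  N22: +15+80 → 95 ≥ 40
Round 2 — N22 buckles.
  N16: +20 → 80 < 100
  N19: +50 → 50 ≥ 50
  N9: +20 → 20 < 70
Round 3 — N19 buckles.
  N23: +80 → 80 ≥ 60
Round 4 — N23 buckles.
  N27: +85 → 85 < 100
No further bucklings.

yes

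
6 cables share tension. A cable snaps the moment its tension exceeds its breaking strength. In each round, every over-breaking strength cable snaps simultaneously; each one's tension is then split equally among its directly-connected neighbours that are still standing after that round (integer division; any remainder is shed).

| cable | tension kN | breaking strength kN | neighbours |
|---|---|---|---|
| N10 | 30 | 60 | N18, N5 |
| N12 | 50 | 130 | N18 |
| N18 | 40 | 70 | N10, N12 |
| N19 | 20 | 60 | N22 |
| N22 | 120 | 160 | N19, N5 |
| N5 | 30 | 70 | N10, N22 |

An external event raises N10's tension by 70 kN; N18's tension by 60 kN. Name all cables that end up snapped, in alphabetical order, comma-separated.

Round 1 — N10 at 100 > 60; N18 at 100 > 70. N10, N18 snap.
  N10 sheds 100 kN to N5: 100 each.
    N5: 30+100 = 130 > 70
  N18 sheds 100 kN to N12: 100 each.
    N12: 50+100 = 150 > 130
Round 2 — N12, N5 snap.
  N12 sheds 150 kN: no online neighbours, lost.
  N5 sheds 130 kN to N22: 130 each.
    N22: 120+130 = 250 > 160
Round 3 — N22 snaps.
  N22 sheds 250 kN to N19: 250 each.
    N19: 20+250 = 270 > 60
Round 4 — N19 snaps.
  N19 sheds 270 kN: no online neighbours, lost.
No further breaks.

N10, N12, N18, N19, N22, N5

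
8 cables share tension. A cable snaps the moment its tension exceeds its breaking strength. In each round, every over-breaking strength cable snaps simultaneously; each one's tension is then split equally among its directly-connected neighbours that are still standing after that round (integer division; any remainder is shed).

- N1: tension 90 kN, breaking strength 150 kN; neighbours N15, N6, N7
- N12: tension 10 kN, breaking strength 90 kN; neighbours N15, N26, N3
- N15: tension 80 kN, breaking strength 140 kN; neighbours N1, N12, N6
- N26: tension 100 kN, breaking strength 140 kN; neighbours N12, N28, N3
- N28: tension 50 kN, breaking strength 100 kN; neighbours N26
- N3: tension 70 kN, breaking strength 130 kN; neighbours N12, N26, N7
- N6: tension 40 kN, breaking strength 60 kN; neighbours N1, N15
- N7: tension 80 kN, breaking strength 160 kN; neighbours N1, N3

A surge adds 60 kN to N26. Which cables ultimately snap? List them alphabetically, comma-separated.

N26, N28

Round 1 — N26 at 160 > 140. N26 snaps.
  N26 sheds 160 kN to N12, N28, N3: 53 each (1 lost).
    N12: 10+53 = 63 ≤ 90
    N28: 50+53 = 103 > 100
    N3: 70+53 = 123 ≤ 130
Round 2 — N28 snaps.
  N28 sheds 103 kN: no online neighbours, lost.
No further breaks.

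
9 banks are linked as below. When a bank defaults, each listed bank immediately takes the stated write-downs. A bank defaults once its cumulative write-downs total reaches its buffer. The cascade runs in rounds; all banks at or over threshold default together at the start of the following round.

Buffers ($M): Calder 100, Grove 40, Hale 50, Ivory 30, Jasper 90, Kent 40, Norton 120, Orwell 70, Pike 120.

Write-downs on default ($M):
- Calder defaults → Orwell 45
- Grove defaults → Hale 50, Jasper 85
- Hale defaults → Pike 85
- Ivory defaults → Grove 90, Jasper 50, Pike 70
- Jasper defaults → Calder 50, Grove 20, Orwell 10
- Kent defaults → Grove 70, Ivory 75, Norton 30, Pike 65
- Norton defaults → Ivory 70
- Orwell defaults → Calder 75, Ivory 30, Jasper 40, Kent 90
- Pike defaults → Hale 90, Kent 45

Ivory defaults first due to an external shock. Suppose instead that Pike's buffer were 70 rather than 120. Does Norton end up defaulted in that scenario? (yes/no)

no

With Pike's buffer at 70:
Round 1 — Ivory defaults (initial).
  Grove: +90 → 90 ≥ 40
  Jasper: +50 → 50 < 90
  Pike: +70 → 70 ≥ 70
Round 2 — Grove, Pike default.
  Hale: +50+90 → 140 ≥ 50
  Jasper: +85 → 135 ≥ 90
  Kent: +45 → 45 ≥ 40
Round 3 — Hale, Jasper, Kent default.
  Calder: +50 → 50 < 100
  Norton: +30 → 30 < 120
  Orwell: +10 → 10 < 70
No further defaults.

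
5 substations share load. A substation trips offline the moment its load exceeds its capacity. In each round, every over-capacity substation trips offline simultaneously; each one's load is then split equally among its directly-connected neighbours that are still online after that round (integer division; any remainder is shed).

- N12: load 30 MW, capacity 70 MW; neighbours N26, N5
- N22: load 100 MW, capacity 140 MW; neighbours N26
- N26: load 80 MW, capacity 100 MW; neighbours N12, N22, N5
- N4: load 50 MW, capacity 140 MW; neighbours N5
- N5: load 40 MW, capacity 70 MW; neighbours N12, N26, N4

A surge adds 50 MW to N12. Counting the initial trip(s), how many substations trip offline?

4

Round 1 — N12 at 80 > 70. N12 trips offline.
  N12 sheds 80 MW to N26, N5: 40 each.
    N26: 80+40 = 120 > 100
    N5: 40+40 = 80 > 70
Round 2 — N26, N5 trip offline.
  N26 sheds 120 MW to N22: 120 each.
    N22: 100+120 = 220 > 140
  N5 sheds 80 MW to N4: 80 each.
    N4: 50+80 = 130 ≤ 140
Round 3 — N22 trips offline.
  N22 sheds 220 MW: no online neighbours, lost.
No further trips.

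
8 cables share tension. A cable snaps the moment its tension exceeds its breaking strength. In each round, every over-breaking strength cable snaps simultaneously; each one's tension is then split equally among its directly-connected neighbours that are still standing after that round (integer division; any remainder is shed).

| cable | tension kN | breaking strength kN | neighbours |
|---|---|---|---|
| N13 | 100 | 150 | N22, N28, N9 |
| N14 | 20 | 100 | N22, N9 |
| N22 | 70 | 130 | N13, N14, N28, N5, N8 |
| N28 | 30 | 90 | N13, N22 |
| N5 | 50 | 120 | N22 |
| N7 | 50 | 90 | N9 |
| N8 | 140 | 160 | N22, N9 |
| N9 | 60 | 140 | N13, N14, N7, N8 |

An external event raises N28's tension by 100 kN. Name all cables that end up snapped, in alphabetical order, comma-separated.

N13, N14, N22, N28, N7, N8, N9

Round 1 — N28 at 130 > 90. N28 snaps.
  N28 sheds 130 kN to N13, N22: 65 each.
    N13: 100+65 = 165 > 150
    N22: 70+65 = 135 > 130
Round 2 — N13, N22 snap.
  N13 sheds 165 kN to N9: 165 each.
    N9: 60+165 = 225 > 140
  N22 sheds 135 kN to N14, N5, N8: 45 each.
    N14: 20+45 = 65 ≤ 100
    N5: 50+45 = 95 ≤ 120
    N8: 140+45 = 185 > 160
Round 3 — N8, N9 snap.
  N8 sheds 185 kN: no online neighbours, lost.
  N9 sheds 225 kN to N14, N7: 112 each (1 lost).
    N14: 65+112 = 177 > 100
    N7: 50+112 = 162 > 90
Round 4 — N14, N7 snap.
  N14 sheds 177 kN: no online neighbours, lost.
  N7 sheds 162 kN: no online neighbours, lost.
No further breaks.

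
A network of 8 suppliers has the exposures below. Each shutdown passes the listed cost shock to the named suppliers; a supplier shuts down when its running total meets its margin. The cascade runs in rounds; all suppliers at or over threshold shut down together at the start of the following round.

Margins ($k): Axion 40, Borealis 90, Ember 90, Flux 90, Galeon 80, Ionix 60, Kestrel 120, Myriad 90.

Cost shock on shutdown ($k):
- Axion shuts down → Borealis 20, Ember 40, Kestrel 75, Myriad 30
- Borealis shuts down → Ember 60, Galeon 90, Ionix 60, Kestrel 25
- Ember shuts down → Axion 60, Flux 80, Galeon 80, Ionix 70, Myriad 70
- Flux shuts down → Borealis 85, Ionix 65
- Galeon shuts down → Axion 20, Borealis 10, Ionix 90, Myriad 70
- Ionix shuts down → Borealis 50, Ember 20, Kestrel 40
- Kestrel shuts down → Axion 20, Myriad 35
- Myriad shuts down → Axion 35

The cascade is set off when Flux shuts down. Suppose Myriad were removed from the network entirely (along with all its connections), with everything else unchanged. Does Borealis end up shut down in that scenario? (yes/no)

yes

With Myriad removed:
Round 1 — Flux shuts down (initial).
  Borealis: +85 → 85 < 90
  Ionix: +65 → 65 ≥ 60
Round 2 — Ionix shuts down.
  Borealis: +50 → 135 ≥ 90
  Ember: +20 → 20 < 90
  Kestrel: +40 → 40 < 120
Round 3 — Borealis shuts down.
  Ember: +60 → 80 < 90
  Galeon: +90 → 90 ≥ 80
  Kestrel: +25 → 65 < 120
Round 4 — Galeon shuts down.
  Axion: +20 → 20 < 40
No further shutdowns.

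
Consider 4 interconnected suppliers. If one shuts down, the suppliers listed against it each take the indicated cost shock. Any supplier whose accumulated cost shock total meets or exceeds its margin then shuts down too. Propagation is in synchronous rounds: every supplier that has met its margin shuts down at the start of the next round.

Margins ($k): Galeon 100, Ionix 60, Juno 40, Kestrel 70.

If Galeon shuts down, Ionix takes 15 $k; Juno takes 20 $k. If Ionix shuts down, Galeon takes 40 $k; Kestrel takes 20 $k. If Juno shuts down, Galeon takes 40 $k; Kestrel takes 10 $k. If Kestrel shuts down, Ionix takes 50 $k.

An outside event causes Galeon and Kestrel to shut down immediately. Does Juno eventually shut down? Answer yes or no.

Round 1 — Galeon, Kestrel shut down (initial).
  Ionix: +15+50 → 65 ≥ 60
  Juno: +20 → 20 < 40
Round 2 — Ionix shuts down.
No further shutdowns.

no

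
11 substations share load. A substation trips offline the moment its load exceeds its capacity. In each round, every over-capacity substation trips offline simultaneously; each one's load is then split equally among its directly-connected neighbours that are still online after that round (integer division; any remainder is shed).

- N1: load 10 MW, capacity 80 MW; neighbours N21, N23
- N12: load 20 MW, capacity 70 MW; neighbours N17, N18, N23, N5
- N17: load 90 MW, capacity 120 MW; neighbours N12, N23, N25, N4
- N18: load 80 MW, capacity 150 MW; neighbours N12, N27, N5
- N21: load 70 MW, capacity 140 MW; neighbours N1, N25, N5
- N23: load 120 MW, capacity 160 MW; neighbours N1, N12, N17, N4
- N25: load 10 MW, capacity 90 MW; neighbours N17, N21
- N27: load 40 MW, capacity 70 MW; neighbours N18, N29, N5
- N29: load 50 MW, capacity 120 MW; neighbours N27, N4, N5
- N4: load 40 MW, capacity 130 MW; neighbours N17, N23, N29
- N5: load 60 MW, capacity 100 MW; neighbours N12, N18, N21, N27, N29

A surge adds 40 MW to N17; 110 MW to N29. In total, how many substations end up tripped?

Round 1 — N17 at 130 > 120; N29 at 160 > 120. N17, N29 trip offline.
  N17 sheds 130 MW to N12, N23, N25, N4: 32 each (2 lost).
    N12: 20+32 = 52 ≤ 70
    N23: 120+32 = 152 ≤ 160
    N25: 10+32 = 42 ≤ 90
    N4: 40+32 = 72 ≤ 130
  N29 sheds 160 MW to N27, N4, N5: 53 each (1 lost).
    N27: 40+53 = 93 > 70
    N4: 72+53 = 125 ≤ 130
    N5: 60+53 = 113 > 100
Round 2 — N27, N5 trip offline.
  N27 sheds 93 MW to N18: 93 each.
    N18: 80+93 = 173 > 150
  N5 sheds 113 MW to N12, N18, N21: 37 each (2 lost).
    N12: 52+37 = 89 > 70
    N18: 173+37 = 210 > 150
    N21: 70+37 = 107 ≤ 140
Round 3 — N12, N18 trip offline.
  N12 sheds 89 MW to N23: 89 each.
    N23: 152+89 = 241 > 160
  N18 sheds 210 MW: no online neighbours, lost.
Round 4 — N23 trips offline.
  N23 sheds 241 MW to N1, N4: 120 each (1 lost).
    N1: 10+120 = 130 > 80
    N4: 125+120 = 245 > 130
Round 5 — N1, N4 trip offline.
  N1 sheds 130 MW to N21: 130 each.
    N21: 107+130 = 237 > 140
  N4 sheds 245 MW: no online neighbours, lost.
Round 6 — N21 trips offline.
  N21 sheds 237 MW to N25: 237 each.
    N25: 42+237 = 279 > 90
Round 7 — N25 trips offline.
  N25 sheds 279 MW: no online neighbours, lost.
No further trips.

11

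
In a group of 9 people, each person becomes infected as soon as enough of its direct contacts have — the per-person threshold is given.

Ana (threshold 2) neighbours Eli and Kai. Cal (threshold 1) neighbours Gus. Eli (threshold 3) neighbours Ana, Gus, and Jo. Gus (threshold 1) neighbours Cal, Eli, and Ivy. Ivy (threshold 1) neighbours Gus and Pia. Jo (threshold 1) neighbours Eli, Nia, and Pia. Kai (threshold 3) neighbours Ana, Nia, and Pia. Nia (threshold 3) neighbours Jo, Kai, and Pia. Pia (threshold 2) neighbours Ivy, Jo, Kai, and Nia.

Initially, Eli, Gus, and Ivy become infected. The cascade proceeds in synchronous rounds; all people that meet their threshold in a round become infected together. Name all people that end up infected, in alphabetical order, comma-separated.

Round 1 — Eli, Gus, Ivy become infected (initial).
Round 2 — checking thresholds:
  Ana: 1 of 2 neighbours < 2, not yet.
  Cal: 1 of 1 neighbours ≥ 1, becomes infected.
  Jo: 1 of 3 neighbours ≥ 1, becomes infected.
  Pia: 1 of 4 neighbours < 2, not yet.
Round 3 — checking thresholds:
  Ana: 1 of 2 neighbours < 2, not yet.
  Nia: 1 of 3 neighbours < 3, not yet.
  Pia: 2 of 4 neighbours ≥ 2, becomes infected.
Round 4 — no new infections; cascade stops.

Cal, Eli, Gus, Ivy, Jo, Pia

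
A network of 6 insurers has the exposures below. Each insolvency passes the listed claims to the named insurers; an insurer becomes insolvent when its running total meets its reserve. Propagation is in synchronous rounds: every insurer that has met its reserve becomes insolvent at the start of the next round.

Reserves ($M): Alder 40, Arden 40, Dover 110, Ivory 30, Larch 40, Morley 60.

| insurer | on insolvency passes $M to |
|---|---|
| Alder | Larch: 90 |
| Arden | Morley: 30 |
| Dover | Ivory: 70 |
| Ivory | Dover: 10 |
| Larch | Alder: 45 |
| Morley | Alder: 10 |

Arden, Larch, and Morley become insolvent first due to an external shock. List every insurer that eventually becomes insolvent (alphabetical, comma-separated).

Round 1 — Arden, Larch, Morley become insolvent (initial).
  Alder: +45+10 → 55 ≥ 40
Round 2 — Alder becomes insolvent.
No further insolvencies.

Alder, Arden, Larch, Morley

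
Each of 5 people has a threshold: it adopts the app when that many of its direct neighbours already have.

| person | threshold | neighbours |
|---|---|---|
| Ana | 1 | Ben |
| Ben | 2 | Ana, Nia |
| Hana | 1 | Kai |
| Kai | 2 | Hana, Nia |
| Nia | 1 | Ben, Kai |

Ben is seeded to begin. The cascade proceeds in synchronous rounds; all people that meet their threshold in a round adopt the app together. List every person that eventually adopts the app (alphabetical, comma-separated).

Ana, Ben, Nia

Round 1 — Ben adopts the app (initial).
Round 2 — checking thresholds:
  Ana: 1 of 1 neighbours ≥ 1, adopts the app.
  Nia: 1 of 2 neighbours ≥ 1, adopts the app.
Round 3 — no new adoptions; cascade stops.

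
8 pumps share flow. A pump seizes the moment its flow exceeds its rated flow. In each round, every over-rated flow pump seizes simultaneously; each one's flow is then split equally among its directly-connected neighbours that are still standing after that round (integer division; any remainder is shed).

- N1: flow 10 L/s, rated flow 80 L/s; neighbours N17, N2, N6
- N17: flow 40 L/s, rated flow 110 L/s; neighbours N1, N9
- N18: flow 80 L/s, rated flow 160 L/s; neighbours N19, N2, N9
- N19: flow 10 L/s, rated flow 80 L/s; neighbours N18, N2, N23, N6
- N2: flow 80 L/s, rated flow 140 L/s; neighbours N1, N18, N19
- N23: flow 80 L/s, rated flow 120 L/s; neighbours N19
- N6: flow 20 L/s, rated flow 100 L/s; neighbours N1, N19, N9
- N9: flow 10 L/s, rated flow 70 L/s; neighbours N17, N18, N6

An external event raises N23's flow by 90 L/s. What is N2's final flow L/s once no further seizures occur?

140

Round 1 — N23 at 170 > 120. N23 seizes.
  N23 sheds 170 L/s to N19: 170 each.
    N19: 10+170 = 180 > 80
Round 2 — N19 seizes.
  N19 sheds 180 L/s to N18, N2, N6: 60 each.
    N18: 80+60 = 140 ≤ 160
    N2: 80+60 = 140 ≤ 140
    N6: 20+60 = 80 ≤ 100
No further seizures.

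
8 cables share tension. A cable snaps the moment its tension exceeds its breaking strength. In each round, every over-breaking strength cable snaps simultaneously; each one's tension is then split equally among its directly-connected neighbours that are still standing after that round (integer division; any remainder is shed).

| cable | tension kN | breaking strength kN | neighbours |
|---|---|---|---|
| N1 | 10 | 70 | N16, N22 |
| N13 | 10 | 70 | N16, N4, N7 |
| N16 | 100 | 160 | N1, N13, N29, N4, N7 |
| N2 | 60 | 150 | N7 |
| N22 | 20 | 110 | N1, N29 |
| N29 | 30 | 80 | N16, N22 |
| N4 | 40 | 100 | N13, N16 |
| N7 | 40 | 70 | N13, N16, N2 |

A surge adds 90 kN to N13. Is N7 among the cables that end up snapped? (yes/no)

Round 1 — N13 at 100 > 70. N13 snaps.
  N13 sheds 100 kN to N16, N4, N7: 33 each (1 lost).
    N16: 100+33 = 133 ≤ 160
    N4: 40+33 = 73 ≤ 100
    N7: 40+33 = 73 > 70
Round 2 — N7 snaps.
  N7 sheds 73 kN to N16, N2: 36 each (1 lost).
    N16: 133+36 = 169 > 160
    N2: 60+36 = 96 ≤ 150
Round 3 — N16 snaps.
  N16 sheds 169 kN to N1, N29, N4: 56 each (1 lost).
    N1: 10+56 = 66 ≤ 70
    N29: 30+56 = 86 > 80
    N4: 73+56 = 129 > 100
Round 4 — N29, N4 snap.
  N29 sheds 86 kN to N22: 86 each.
    N22: 20+86 = 106 ≤ 110
  N4 sheds 129 kN: no online neighbours, lost.
No further breaks.

yes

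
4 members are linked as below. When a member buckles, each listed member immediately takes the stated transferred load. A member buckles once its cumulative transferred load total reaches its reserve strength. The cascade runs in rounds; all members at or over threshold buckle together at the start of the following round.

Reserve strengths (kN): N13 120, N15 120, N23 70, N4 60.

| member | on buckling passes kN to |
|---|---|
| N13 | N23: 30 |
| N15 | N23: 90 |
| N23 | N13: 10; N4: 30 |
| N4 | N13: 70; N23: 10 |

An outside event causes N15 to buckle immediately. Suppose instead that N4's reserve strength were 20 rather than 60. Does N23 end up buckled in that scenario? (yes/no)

yes

With N4's reserve strength at 20:
Round 1 — N15 buckles (initial).
  N23: +90 → 90 ≥ 70
Round 2 — N23 buckles.
  N13: +10 → 10 < 120
  N4: +30 → 30 ≥ 20
Round 3 — N4 buckles.
  N13: +70 → 80 < 120
No further bucklings.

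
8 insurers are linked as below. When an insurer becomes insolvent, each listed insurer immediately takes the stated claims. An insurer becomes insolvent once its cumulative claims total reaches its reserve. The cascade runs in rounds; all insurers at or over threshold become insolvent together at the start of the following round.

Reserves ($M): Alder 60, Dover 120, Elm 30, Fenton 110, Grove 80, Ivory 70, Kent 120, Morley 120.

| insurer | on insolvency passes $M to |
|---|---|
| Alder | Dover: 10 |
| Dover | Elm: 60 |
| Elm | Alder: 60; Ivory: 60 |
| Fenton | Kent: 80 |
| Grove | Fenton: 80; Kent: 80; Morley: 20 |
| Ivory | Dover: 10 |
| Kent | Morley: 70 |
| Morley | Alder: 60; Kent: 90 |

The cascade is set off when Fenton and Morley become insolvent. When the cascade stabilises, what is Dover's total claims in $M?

Round 1 — Fenton, Morley become insolvent (initial).
  Alder: +60 → 60 ≥ 60
  Kent: +80+90 → 170 ≥ 120
Round 2 — Alder, Kent become insolvent.
  Dover: +10 → 10 < 120
No further insolvencies.

10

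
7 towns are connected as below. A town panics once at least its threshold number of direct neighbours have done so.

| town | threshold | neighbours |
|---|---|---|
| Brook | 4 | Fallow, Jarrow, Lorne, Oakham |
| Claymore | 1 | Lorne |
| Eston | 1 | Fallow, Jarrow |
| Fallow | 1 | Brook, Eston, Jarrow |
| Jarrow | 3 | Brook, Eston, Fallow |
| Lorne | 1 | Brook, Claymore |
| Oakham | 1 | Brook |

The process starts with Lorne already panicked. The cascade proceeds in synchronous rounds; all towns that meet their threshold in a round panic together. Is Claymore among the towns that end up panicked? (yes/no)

yes

Round 1 — Lorne panics (initial).
Round 2 — checking thresholds:
  Brook: 1 of 4 neighbours < 4, below threshold.
  Claymore: 1 of 1 neighbours ≥ 1, panics.
Round 3 — no new panics; cascade stops.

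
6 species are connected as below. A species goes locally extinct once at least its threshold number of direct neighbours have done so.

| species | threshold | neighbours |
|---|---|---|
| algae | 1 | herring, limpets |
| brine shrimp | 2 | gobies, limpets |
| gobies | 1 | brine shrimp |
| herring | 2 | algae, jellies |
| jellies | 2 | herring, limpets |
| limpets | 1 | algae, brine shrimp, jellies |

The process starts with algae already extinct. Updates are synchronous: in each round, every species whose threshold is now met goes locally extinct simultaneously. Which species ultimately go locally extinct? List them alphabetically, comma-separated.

Round 1 — algae goes locally extinct (initial).
Round 2 — checking thresholds:
  herring: 1 of 2 neighbours < 2, not yet.
  limpets: 1 of 3 neighbours ≥ 1, goes locally extinct.
Round 3 — no new extinctions; cascade stops.

algae, limpets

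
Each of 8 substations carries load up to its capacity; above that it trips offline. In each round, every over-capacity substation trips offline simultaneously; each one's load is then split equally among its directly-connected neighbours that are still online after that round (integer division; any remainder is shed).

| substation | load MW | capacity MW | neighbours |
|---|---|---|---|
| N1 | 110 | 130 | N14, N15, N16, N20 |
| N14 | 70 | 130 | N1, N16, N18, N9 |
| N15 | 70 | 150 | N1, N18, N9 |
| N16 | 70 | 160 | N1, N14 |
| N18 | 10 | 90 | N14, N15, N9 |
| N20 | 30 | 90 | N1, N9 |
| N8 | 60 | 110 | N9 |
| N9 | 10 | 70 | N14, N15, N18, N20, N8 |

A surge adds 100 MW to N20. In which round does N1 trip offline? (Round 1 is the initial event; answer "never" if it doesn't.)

Round 1 — N20 at 130 > 90. N20 trips offline.
  N20 sheds 130 MW to N1, N9: 65 each.
    N1: 110+65 = 175 > 130
    N9: 10+65 = 75 > 70
Round 2 — N1, N9 trip offline.
  N1 sheds 175 MW to N14, N15, N16: 58 each (1 lost).
    N14: 70+58 = 128 ≤ 130
    N15: 70+58 = 128 ≤ 150
    N16: 70+58 = 128 ≤ 160
  N9 sheds 75 MW to N14, N15, N18, N8: 18 each (3 lost).
    N14: 128+18 = 146 > 130
    N15: 128+18 = 146 ≤ 150
    N18: 10+18 = 28 ≤ 90
    N8: 60+18 = 78 ≤ 110
Round 3 — N14 trips offline.
  N14 sheds 146 MW to N16, N18: 73 each.
    N16: 128+73 = 201 > 160
    N18: 28+73 = 101 > 90
Round 4 — N16, N18 trip offline.
  N16 sheds 201 MW: no online neighbours, lost.
  N18 sheds 101 MW to N15: 101 each.
    N15: 146+101 = 247 > 150
Round 5 — N15 trips offline.
  N15 sheds 247 MW: no online neighbours, lost.
No further trips.

2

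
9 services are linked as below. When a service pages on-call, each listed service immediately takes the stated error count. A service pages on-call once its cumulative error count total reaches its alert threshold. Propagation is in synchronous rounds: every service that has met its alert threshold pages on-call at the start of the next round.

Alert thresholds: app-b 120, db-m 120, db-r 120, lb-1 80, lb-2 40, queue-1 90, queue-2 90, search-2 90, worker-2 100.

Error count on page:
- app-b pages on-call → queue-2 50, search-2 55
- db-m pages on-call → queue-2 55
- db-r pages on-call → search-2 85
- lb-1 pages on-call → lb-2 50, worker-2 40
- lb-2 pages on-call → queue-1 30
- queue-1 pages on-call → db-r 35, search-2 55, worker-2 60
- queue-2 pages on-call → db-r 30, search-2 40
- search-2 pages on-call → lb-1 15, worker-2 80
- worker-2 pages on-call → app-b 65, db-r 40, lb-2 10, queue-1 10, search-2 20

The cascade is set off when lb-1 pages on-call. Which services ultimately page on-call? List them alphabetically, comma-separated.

Round 1 — lb-1 pages on-call (initial).
  lb-2: +50 → 50 ≥ 40
  worker-2: +40 → 40 < 100
Round 2 — lb-2 pages on-call.
  queue-1: +30 → 30 < 90
No further pages.

lb-1, lb-2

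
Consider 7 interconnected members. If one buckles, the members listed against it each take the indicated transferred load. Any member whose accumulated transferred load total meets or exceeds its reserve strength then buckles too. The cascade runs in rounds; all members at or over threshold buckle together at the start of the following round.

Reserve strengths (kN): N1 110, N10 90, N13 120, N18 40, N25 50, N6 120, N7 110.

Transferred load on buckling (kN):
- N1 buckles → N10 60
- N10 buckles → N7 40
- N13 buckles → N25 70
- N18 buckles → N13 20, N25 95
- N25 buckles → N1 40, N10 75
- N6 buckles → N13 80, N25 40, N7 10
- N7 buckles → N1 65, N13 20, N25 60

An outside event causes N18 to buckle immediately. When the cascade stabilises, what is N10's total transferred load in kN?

75

Round 1 — N18 buckles (initial).
  N13: +20 → 20 < 120
  N25: +95 → 95 ≥ 50
Round 2 — N25 buckles.
  N1: +40 → 40 < 110
  N10: +75 → 75 < 90
No further bucklings.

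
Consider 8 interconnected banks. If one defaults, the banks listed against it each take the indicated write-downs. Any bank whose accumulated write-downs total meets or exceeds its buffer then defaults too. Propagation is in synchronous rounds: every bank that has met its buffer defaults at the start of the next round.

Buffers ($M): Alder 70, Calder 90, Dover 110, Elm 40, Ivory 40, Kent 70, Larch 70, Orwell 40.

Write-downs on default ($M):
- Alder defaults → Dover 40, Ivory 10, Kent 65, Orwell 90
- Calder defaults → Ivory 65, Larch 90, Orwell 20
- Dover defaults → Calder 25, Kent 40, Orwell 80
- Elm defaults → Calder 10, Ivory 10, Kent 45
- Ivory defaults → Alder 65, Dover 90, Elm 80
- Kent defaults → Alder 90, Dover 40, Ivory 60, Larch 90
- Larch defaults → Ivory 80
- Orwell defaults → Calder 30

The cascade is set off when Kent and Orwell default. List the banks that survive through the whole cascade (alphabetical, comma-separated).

Calder

Round 1 — Kent, Orwell default (initial).
  Alder: +90 → 90 ≥ 70
  Calder: +30 → 30 < 90
  Dover: +40 → 40 < 110
  Ivory: +60 → 60 ≥ 40
  Larch: +90 → 90 ≥ 70
Round 2 — Alder, Ivory, Larch default.
  Dover: +40+90 → 170 ≥ 110
  Elm: +80 → 80 ≥ 40
Round 3 — Dover, Elm default.
  Calder: +25+10 → 65 < 90
No further defaults.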